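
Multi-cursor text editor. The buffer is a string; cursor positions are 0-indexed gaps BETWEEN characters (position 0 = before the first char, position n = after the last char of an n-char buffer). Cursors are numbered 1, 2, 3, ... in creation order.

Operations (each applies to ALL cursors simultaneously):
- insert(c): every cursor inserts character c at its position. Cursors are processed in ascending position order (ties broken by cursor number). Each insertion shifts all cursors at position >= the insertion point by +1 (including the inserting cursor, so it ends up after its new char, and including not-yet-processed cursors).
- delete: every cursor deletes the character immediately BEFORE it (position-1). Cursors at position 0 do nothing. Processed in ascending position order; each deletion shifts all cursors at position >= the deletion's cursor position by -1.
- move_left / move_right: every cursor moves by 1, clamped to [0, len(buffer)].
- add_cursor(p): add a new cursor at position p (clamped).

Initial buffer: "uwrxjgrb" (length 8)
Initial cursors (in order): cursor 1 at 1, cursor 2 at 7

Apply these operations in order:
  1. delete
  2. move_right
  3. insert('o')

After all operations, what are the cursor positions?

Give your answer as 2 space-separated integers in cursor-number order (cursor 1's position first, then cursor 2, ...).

After op 1 (delete): buffer="wrxjgb" (len 6), cursors c1@0 c2@5, authorship ......
After op 2 (move_right): buffer="wrxjgb" (len 6), cursors c1@1 c2@6, authorship ......
After op 3 (insert('o')): buffer="worxjgbo" (len 8), cursors c1@2 c2@8, authorship .1.....2

Answer: 2 8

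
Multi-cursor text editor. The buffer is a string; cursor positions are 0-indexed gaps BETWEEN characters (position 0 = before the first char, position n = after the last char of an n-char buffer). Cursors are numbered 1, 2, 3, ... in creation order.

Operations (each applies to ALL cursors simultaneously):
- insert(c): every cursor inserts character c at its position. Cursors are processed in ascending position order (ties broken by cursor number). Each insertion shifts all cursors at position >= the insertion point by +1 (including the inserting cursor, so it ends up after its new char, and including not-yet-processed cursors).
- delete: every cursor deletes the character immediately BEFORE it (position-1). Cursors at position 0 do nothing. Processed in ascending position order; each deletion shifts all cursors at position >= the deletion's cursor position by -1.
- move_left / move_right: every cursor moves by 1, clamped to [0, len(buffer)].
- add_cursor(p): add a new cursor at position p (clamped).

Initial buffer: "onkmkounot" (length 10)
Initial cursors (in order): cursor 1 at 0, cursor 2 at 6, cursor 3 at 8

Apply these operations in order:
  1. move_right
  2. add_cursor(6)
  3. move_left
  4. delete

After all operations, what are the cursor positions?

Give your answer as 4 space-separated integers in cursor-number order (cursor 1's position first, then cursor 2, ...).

Answer: 0 4 5 4

Derivation:
After op 1 (move_right): buffer="onkmkounot" (len 10), cursors c1@1 c2@7 c3@9, authorship ..........
After op 2 (add_cursor(6)): buffer="onkmkounot" (len 10), cursors c1@1 c4@6 c2@7 c3@9, authorship ..........
After op 3 (move_left): buffer="onkmkounot" (len 10), cursors c1@0 c4@5 c2@6 c3@8, authorship ..........
After op 4 (delete): buffer="onkmuot" (len 7), cursors c1@0 c2@4 c4@4 c3@5, authorship .......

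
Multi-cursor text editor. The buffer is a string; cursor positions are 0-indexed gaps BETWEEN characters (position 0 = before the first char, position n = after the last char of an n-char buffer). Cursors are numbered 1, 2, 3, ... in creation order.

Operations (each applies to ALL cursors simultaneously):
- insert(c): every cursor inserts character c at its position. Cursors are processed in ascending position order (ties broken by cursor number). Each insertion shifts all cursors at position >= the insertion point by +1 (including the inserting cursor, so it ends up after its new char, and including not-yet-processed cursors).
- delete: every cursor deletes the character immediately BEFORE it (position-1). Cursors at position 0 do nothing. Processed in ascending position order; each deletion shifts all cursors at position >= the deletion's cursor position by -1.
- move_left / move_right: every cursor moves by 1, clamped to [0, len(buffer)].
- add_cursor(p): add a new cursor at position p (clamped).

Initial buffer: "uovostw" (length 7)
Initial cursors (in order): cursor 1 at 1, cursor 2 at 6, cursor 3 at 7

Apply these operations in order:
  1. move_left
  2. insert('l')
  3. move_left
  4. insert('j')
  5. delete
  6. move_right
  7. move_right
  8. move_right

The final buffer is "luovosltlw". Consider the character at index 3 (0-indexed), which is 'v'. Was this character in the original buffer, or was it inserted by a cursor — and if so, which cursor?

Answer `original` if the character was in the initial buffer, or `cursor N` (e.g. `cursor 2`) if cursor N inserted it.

Answer: original

Derivation:
After op 1 (move_left): buffer="uovostw" (len 7), cursors c1@0 c2@5 c3@6, authorship .......
After op 2 (insert('l')): buffer="luovosltlw" (len 10), cursors c1@1 c2@7 c3@9, authorship 1.....2.3.
After op 3 (move_left): buffer="luovosltlw" (len 10), cursors c1@0 c2@6 c3@8, authorship 1.....2.3.
After op 4 (insert('j')): buffer="jluovosjltjlw" (len 13), cursors c1@1 c2@8 c3@11, authorship 11.....22.33.
After op 5 (delete): buffer="luovosltlw" (len 10), cursors c1@0 c2@6 c3@8, authorship 1.....2.3.
After op 6 (move_right): buffer="luovosltlw" (len 10), cursors c1@1 c2@7 c3@9, authorship 1.....2.3.
After op 7 (move_right): buffer="luovosltlw" (len 10), cursors c1@2 c2@8 c3@10, authorship 1.....2.3.
After op 8 (move_right): buffer="luovosltlw" (len 10), cursors c1@3 c2@9 c3@10, authorship 1.....2.3.
Authorship (.=original, N=cursor N): 1 . . . . . 2 . 3 .
Index 3: author = original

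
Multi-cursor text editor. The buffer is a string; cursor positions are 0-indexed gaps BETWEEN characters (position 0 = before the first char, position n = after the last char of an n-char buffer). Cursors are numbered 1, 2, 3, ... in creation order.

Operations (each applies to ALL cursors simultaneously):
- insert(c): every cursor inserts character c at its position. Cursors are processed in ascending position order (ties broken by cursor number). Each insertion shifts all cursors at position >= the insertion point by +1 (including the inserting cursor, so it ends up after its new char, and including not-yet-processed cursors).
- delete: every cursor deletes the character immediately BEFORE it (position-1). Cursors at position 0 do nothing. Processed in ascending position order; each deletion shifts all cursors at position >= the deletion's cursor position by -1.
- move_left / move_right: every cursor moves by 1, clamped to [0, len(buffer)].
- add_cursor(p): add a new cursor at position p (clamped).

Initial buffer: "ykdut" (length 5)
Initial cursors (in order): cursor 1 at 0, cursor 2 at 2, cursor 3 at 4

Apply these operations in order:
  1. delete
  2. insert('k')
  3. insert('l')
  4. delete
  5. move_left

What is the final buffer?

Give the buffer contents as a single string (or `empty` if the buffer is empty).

After op 1 (delete): buffer="ydt" (len 3), cursors c1@0 c2@1 c3@2, authorship ...
After op 2 (insert('k')): buffer="kykdkt" (len 6), cursors c1@1 c2@3 c3@5, authorship 1.2.3.
After op 3 (insert('l')): buffer="klykldklt" (len 9), cursors c1@2 c2@5 c3@8, authorship 11.22.33.
After op 4 (delete): buffer="kykdkt" (len 6), cursors c1@1 c2@3 c3@5, authorship 1.2.3.
After op 5 (move_left): buffer="kykdkt" (len 6), cursors c1@0 c2@2 c3@4, authorship 1.2.3.

Answer: kykdkt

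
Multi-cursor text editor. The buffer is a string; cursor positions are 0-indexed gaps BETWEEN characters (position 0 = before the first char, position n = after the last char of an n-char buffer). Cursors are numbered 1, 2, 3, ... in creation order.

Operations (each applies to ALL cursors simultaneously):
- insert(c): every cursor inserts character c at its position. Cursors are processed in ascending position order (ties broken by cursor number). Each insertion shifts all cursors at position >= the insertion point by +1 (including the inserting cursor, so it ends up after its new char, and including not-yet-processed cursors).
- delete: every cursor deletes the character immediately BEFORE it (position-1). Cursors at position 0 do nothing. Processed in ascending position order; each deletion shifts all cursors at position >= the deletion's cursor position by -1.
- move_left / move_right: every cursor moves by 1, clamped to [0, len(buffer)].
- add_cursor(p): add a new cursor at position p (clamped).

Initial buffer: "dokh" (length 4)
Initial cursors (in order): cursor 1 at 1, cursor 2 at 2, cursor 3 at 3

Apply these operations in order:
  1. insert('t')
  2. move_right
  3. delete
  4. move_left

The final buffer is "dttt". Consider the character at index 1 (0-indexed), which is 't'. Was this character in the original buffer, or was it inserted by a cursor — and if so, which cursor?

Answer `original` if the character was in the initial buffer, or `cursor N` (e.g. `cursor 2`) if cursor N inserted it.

After op 1 (insert('t')): buffer="dtotkth" (len 7), cursors c1@2 c2@4 c3@6, authorship .1.2.3.
After op 2 (move_right): buffer="dtotkth" (len 7), cursors c1@3 c2@5 c3@7, authorship .1.2.3.
After op 3 (delete): buffer="dttt" (len 4), cursors c1@2 c2@3 c3@4, authorship .123
After op 4 (move_left): buffer="dttt" (len 4), cursors c1@1 c2@2 c3@3, authorship .123
Authorship (.=original, N=cursor N): . 1 2 3
Index 1: author = 1

Answer: cursor 1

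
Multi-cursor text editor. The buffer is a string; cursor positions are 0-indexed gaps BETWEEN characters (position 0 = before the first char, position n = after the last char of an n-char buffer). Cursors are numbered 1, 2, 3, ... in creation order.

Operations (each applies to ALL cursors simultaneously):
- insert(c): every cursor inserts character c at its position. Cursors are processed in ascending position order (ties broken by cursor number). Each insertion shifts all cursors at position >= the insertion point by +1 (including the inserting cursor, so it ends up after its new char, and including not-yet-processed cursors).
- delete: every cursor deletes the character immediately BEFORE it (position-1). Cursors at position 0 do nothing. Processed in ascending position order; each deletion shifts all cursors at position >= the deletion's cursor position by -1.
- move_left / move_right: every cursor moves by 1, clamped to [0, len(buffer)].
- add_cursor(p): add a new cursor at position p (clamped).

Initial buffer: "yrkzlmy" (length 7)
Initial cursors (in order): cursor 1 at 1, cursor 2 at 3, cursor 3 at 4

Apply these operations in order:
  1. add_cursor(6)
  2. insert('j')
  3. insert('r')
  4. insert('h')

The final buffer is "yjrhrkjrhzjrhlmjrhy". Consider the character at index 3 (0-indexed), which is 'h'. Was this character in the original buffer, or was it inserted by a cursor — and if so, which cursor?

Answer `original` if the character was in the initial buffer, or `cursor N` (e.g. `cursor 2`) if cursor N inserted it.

After op 1 (add_cursor(6)): buffer="yrkzlmy" (len 7), cursors c1@1 c2@3 c3@4 c4@6, authorship .......
After op 2 (insert('j')): buffer="yjrkjzjlmjy" (len 11), cursors c1@2 c2@5 c3@7 c4@10, authorship .1..2.3..4.
After op 3 (insert('r')): buffer="yjrrkjrzjrlmjry" (len 15), cursors c1@3 c2@7 c3@10 c4@14, authorship .11..22.33..44.
After op 4 (insert('h')): buffer="yjrhrkjrhzjrhlmjrhy" (len 19), cursors c1@4 c2@9 c3@13 c4@18, authorship .111..222.333..444.
Authorship (.=original, N=cursor N): . 1 1 1 . . 2 2 2 . 3 3 3 . . 4 4 4 .
Index 3: author = 1

Answer: cursor 1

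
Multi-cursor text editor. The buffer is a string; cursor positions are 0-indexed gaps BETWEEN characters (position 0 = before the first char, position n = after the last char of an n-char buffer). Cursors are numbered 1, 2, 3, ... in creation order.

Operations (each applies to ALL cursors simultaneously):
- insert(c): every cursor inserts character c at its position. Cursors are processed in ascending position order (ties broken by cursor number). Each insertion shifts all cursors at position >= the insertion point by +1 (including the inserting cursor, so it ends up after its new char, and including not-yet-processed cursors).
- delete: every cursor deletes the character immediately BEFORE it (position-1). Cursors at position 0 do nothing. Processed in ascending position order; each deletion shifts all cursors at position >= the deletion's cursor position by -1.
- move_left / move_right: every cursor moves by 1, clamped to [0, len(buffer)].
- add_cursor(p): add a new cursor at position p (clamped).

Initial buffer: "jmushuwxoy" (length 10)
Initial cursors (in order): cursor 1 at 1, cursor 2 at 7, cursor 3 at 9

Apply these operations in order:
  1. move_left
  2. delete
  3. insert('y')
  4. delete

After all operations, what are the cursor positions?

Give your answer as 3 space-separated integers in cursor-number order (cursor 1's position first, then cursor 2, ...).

After op 1 (move_left): buffer="jmushuwxoy" (len 10), cursors c1@0 c2@6 c3@8, authorship ..........
After op 2 (delete): buffer="jmushwoy" (len 8), cursors c1@0 c2@5 c3@6, authorship ........
After op 3 (insert('y')): buffer="yjmushywyoy" (len 11), cursors c1@1 c2@7 c3@9, authorship 1.....2.3..
After op 4 (delete): buffer="jmushwoy" (len 8), cursors c1@0 c2@5 c3@6, authorship ........

Answer: 0 5 6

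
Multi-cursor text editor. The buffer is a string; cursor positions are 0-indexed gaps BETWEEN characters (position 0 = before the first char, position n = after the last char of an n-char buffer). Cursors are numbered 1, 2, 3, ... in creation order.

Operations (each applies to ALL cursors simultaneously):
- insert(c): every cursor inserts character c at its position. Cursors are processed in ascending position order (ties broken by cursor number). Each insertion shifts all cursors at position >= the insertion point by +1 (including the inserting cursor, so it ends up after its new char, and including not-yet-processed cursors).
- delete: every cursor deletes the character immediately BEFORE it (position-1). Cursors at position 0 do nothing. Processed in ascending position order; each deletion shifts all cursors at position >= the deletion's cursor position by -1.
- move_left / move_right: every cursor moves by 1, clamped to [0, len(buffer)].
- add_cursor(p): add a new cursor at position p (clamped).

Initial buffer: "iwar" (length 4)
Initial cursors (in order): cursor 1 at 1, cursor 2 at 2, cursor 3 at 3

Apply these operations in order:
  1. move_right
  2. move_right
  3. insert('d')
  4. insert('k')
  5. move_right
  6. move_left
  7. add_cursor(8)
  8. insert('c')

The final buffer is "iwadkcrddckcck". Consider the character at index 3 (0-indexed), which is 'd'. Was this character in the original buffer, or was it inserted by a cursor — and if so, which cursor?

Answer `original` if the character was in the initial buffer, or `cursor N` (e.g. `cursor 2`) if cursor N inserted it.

After op 1 (move_right): buffer="iwar" (len 4), cursors c1@2 c2@3 c3@4, authorship ....
After op 2 (move_right): buffer="iwar" (len 4), cursors c1@3 c2@4 c3@4, authorship ....
After op 3 (insert('d')): buffer="iwadrdd" (len 7), cursors c1@4 c2@7 c3@7, authorship ...1.23
After op 4 (insert('k')): buffer="iwadkrddkk" (len 10), cursors c1@5 c2@10 c3@10, authorship ...11.2323
After op 5 (move_right): buffer="iwadkrddkk" (len 10), cursors c1@6 c2@10 c3@10, authorship ...11.2323
After op 6 (move_left): buffer="iwadkrddkk" (len 10), cursors c1@5 c2@9 c3@9, authorship ...11.2323
After op 7 (add_cursor(8)): buffer="iwadkrddkk" (len 10), cursors c1@5 c4@8 c2@9 c3@9, authorship ...11.2323
After op 8 (insert('c')): buffer="iwadkcrddckcck" (len 14), cursors c1@6 c4@10 c2@13 c3@13, authorship ...111.2342233
Authorship (.=original, N=cursor N): . . . 1 1 1 . 2 3 4 2 2 3 3
Index 3: author = 1

Answer: cursor 1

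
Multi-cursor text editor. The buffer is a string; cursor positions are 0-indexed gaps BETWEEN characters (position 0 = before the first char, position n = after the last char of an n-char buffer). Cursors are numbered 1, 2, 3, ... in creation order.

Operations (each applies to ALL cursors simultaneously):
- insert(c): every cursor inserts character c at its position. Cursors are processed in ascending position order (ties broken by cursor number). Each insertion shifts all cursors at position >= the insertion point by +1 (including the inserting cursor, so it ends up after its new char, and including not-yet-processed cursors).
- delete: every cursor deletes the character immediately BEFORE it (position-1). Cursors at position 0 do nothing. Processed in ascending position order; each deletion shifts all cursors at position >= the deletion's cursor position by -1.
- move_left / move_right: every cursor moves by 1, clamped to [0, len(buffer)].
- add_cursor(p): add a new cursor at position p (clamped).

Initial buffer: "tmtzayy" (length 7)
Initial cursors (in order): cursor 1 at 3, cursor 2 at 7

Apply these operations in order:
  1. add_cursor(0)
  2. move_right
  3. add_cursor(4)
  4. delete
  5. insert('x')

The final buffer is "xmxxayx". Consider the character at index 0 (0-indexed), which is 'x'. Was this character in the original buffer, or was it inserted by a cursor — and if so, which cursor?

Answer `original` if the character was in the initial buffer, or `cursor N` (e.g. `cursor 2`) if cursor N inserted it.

Answer: cursor 3

Derivation:
After op 1 (add_cursor(0)): buffer="tmtzayy" (len 7), cursors c3@0 c1@3 c2@7, authorship .......
After op 2 (move_right): buffer="tmtzayy" (len 7), cursors c3@1 c1@4 c2@7, authorship .......
After op 3 (add_cursor(4)): buffer="tmtzayy" (len 7), cursors c3@1 c1@4 c4@4 c2@7, authorship .......
After op 4 (delete): buffer="may" (len 3), cursors c3@0 c1@1 c4@1 c2@3, authorship ...
After op 5 (insert('x')): buffer="xmxxayx" (len 7), cursors c3@1 c1@4 c4@4 c2@7, authorship 3.14..2
Authorship (.=original, N=cursor N): 3 . 1 4 . . 2
Index 0: author = 3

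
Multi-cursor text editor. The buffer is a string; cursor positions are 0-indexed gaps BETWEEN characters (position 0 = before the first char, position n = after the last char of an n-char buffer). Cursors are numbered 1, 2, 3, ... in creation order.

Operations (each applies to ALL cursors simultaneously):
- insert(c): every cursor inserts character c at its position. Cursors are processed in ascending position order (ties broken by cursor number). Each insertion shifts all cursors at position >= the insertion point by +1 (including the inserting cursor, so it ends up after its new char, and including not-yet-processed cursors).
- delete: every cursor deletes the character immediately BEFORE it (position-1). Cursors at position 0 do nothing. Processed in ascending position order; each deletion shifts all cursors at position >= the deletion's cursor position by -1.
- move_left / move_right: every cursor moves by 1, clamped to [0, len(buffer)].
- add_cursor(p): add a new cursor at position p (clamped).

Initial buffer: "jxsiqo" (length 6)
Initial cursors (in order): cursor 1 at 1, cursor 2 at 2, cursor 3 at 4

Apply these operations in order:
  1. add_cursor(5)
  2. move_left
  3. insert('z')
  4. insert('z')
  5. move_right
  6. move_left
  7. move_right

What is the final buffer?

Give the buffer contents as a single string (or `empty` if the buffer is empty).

Answer: zzjzzxszzizzqo

Derivation:
After op 1 (add_cursor(5)): buffer="jxsiqo" (len 6), cursors c1@1 c2@2 c3@4 c4@5, authorship ......
After op 2 (move_left): buffer="jxsiqo" (len 6), cursors c1@0 c2@1 c3@3 c4@4, authorship ......
After op 3 (insert('z')): buffer="zjzxszizqo" (len 10), cursors c1@1 c2@3 c3@6 c4@8, authorship 1.2..3.4..
After op 4 (insert('z')): buffer="zzjzzxszzizzqo" (len 14), cursors c1@2 c2@5 c3@9 c4@12, authorship 11.22..33.44..
After op 5 (move_right): buffer="zzjzzxszzizzqo" (len 14), cursors c1@3 c2@6 c3@10 c4@13, authorship 11.22..33.44..
After op 6 (move_left): buffer="zzjzzxszzizzqo" (len 14), cursors c1@2 c2@5 c3@9 c4@12, authorship 11.22..33.44..
After op 7 (move_right): buffer="zzjzzxszzizzqo" (len 14), cursors c1@3 c2@6 c3@10 c4@13, authorship 11.22..33.44..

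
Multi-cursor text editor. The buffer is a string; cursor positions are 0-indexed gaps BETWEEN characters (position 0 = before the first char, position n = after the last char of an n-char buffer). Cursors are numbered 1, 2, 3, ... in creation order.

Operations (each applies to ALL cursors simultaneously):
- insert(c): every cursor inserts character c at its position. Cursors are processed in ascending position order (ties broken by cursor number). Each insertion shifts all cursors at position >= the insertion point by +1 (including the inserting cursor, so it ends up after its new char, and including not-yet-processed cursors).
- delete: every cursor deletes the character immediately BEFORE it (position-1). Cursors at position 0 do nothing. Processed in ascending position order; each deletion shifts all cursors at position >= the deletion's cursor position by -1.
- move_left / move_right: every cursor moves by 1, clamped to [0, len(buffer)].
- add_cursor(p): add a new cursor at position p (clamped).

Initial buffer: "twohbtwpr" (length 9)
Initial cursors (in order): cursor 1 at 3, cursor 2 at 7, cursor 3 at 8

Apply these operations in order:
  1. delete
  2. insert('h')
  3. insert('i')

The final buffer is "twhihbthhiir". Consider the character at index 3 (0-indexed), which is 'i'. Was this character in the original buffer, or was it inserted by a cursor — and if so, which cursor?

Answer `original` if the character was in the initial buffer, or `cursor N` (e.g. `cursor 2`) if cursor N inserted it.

Answer: cursor 1

Derivation:
After op 1 (delete): buffer="twhbtr" (len 6), cursors c1@2 c2@5 c3@5, authorship ......
After op 2 (insert('h')): buffer="twhhbthhr" (len 9), cursors c1@3 c2@8 c3@8, authorship ..1...23.
After op 3 (insert('i')): buffer="twhihbthhiir" (len 12), cursors c1@4 c2@11 c3@11, authorship ..11...2323.
Authorship (.=original, N=cursor N): . . 1 1 . . . 2 3 2 3 .
Index 3: author = 1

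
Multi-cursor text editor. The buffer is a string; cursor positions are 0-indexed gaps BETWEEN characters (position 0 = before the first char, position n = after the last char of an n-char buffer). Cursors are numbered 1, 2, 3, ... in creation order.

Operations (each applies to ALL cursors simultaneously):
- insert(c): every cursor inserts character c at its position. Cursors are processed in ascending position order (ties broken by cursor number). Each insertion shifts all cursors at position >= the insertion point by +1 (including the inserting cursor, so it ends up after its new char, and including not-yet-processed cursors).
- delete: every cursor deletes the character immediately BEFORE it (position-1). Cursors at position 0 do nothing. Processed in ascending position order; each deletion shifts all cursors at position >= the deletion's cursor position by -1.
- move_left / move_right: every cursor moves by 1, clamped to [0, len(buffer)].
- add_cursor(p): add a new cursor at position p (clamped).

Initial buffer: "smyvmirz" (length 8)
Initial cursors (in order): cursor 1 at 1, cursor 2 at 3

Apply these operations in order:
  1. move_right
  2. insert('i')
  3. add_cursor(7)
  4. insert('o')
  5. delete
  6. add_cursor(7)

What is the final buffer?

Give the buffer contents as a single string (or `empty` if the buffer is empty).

Answer: smiyvimirz

Derivation:
After op 1 (move_right): buffer="smyvmirz" (len 8), cursors c1@2 c2@4, authorship ........
After op 2 (insert('i')): buffer="smiyvimirz" (len 10), cursors c1@3 c2@6, authorship ..1..2....
After op 3 (add_cursor(7)): buffer="smiyvimirz" (len 10), cursors c1@3 c2@6 c3@7, authorship ..1..2....
After op 4 (insert('o')): buffer="smioyviomoirz" (len 13), cursors c1@4 c2@8 c3@10, authorship ..11..22.3...
After op 5 (delete): buffer="smiyvimirz" (len 10), cursors c1@3 c2@6 c3@7, authorship ..1..2....
After op 6 (add_cursor(7)): buffer="smiyvimirz" (len 10), cursors c1@3 c2@6 c3@7 c4@7, authorship ..1..2....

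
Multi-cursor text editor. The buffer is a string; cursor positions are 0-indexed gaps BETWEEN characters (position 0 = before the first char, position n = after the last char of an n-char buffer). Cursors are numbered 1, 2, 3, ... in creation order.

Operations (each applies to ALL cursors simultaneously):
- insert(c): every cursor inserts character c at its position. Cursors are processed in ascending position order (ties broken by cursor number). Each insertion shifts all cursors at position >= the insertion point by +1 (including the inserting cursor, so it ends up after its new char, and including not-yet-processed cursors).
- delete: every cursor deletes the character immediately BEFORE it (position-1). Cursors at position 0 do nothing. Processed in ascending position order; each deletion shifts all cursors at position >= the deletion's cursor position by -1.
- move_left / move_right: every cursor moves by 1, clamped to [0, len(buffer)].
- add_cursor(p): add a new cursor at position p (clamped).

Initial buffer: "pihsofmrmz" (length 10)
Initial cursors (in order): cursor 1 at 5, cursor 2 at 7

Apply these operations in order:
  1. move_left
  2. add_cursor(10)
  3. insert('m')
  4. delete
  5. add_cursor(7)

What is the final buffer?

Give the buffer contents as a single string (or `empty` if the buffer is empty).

After op 1 (move_left): buffer="pihsofmrmz" (len 10), cursors c1@4 c2@6, authorship ..........
After op 2 (add_cursor(10)): buffer="pihsofmrmz" (len 10), cursors c1@4 c2@6 c3@10, authorship ..........
After op 3 (insert('m')): buffer="pihsmofmmrmzm" (len 13), cursors c1@5 c2@8 c3@13, authorship ....1..2....3
After op 4 (delete): buffer="pihsofmrmz" (len 10), cursors c1@4 c2@6 c3@10, authorship ..........
After op 5 (add_cursor(7)): buffer="pihsofmrmz" (len 10), cursors c1@4 c2@6 c4@7 c3@10, authorship ..........

Answer: pihsofmrmz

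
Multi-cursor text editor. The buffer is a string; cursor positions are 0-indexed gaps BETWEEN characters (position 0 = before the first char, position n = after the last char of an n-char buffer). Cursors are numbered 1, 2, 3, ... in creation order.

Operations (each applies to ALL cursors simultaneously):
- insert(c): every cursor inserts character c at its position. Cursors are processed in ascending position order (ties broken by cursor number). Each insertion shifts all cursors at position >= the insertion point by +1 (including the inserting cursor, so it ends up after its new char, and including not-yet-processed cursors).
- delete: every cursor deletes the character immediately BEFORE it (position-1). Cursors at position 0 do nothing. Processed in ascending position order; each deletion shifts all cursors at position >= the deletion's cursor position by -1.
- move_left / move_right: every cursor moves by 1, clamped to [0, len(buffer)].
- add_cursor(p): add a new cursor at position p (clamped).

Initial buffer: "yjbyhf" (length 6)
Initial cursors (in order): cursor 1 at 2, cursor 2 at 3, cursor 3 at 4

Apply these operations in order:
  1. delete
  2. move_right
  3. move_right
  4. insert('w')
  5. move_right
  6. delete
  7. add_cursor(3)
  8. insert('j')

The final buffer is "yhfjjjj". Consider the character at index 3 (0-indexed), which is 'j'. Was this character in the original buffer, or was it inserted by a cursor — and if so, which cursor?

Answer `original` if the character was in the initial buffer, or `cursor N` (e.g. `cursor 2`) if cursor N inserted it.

After op 1 (delete): buffer="yhf" (len 3), cursors c1@1 c2@1 c3@1, authorship ...
After op 2 (move_right): buffer="yhf" (len 3), cursors c1@2 c2@2 c3@2, authorship ...
After op 3 (move_right): buffer="yhf" (len 3), cursors c1@3 c2@3 c3@3, authorship ...
After op 4 (insert('w')): buffer="yhfwww" (len 6), cursors c1@6 c2@6 c3@6, authorship ...123
After op 5 (move_right): buffer="yhfwww" (len 6), cursors c1@6 c2@6 c3@6, authorship ...123
After op 6 (delete): buffer="yhf" (len 3), cursors c1@3 c2@3 c3@3, authorship ...
After op 7 (add_cursor(3)): buffer="yhf" (len 3), cursors c1@3 c2@3 c3@3 c4@3, authorship ...
After op 8 (insert('j')): buffer="yhfjjjj" (len 7), cursors c1@7 c2@7 c3@7 c4@7, authorship ...1234
Authorship (.=original, N=cursor N): . . . 1 2 3 4
Index 3: author = 1

Answer: cursor 1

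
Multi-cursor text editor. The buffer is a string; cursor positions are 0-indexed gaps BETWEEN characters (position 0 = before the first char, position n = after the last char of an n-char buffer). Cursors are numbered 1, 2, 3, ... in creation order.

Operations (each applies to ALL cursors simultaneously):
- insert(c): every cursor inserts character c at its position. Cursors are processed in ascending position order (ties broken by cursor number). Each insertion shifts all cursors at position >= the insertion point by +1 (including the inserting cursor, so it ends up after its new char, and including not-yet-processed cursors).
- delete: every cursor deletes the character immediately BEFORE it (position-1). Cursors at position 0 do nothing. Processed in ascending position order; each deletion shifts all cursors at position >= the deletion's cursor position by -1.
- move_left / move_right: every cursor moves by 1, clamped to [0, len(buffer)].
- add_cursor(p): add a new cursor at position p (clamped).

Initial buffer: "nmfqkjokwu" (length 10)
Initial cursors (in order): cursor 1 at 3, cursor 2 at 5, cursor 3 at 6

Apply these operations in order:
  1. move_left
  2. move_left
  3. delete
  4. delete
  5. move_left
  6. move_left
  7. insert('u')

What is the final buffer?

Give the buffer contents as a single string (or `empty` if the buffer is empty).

After op 1 (move_left): buffer="nmfqkjokwu" (len 10), cursors c1@2 c2@4 c3@5, authorship ..........
After op 2 (move_left): buffer="nmfqkjokwu" (len 10), cursors c1@1 c2@3 c3@4, authorship ..........
After op 3 (delete): buffer="mkjokwu" (len 7), cursors c1@0 c2@1 c3@1, authorship .......
After op 4 (delete): buffer="kjokwu" (len 6), cursors c1@0 c2@0 c3@0, authorship ......
After op 5 (move_left): buffer="kjokwu" (len 6), cursors c1@0 c2@0 c3@0, authorship ......
After op 6 (move_left): buffer="kjokwu" (len 6), cursors c1@0 c2@0 c3@0, authorship ......
After op 7 (insert('u')): buffer="uuukjokwu" (len 9), cursors c1@3 c2@3 c3@3, authorship 123......

Answer: uuukjokwu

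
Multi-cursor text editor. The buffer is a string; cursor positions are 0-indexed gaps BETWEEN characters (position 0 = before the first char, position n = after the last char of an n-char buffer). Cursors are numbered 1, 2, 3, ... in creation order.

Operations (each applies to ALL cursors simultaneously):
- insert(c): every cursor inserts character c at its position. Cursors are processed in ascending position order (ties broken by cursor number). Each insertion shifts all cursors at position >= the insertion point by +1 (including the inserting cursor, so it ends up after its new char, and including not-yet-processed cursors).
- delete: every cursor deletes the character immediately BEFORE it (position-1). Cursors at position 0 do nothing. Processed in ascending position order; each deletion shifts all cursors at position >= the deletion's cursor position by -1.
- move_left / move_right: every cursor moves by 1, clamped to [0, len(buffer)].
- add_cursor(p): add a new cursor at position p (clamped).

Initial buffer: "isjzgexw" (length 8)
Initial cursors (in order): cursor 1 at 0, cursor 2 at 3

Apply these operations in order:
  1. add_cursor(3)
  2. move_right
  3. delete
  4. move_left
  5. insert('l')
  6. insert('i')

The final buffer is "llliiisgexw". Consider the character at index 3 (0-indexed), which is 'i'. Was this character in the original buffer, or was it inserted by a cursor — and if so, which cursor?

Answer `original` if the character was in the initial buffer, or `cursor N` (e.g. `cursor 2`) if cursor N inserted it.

After op 1 (add_cursor(3)): buffer="isjzgexw" (len 8), cursors c1@0 c2@3 c3@3, authorship ........
After op 2 (move_right): buffer="isjzgexw" (len 8), cursors c1@1 c2@4 c3@4, authorship ........
After op 3 (delete): buffer="sgexw" (len 5), cursors c1@0 c2@1 c3@1, authorship .....
After op 4 (move_left): buffer="sgexw" (len 5), cursors c1@0 c2@0 c3@0, authorship .....
After op 5 (insert('l')): buffer="lllsgexw" (len 8), cursors c1@3 c2@3 c3@3, authorship 123.....
After op 6 (insert('i')): buffer="llliiisgexw" (len 11), cursors c1@6 c2@6 c3@6, authorship 123123.....
Authorship (.=original, N=cursor N): 1 2 3 1 2 3 . . . . .
Index 3: author = 1

Answer: cursor 1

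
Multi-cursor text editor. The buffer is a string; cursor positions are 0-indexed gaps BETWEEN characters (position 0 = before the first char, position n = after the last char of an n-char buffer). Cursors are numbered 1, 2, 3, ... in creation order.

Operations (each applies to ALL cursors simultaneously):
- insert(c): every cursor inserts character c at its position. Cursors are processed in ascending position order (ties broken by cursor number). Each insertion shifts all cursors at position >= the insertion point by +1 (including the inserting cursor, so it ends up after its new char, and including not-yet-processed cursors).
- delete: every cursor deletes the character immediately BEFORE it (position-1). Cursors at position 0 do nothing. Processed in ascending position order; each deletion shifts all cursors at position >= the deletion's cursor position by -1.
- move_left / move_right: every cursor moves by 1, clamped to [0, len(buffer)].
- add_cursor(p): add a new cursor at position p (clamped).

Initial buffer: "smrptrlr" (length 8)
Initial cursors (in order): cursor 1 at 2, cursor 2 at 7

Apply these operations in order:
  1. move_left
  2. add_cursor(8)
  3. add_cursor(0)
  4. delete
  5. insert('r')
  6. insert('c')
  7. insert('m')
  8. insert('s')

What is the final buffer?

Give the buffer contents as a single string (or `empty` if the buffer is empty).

Answer: rrccmmssmrptrcmslrcms

Derivation:
After op 1 (move_left): buffer="smrptrlr" (len 8), cursors c1@1 c2@6, authorship ........
After op 2 (add_cursor(8)): buffer="smrptrlr" (len 8), cursors c1@1 c2@6 c3@8, authorship ........
After op 3 (add_cursor(0)): buffer="smrptrlr" (len 8), cursors c4@0 c1@1 c2@6 c3@8, authorship ........
After op 4 (delete): buffer="mrptl" (len 5), cursors c1@0 c4@0 c2@4 c3@5, authorship .....
After op 5 (insert('r')): buffer="rrmrptrlr" (len 9), cursors c1@2 c4@2 c2@7 c3@9, authorship 14....2.3
After op 6 (insert('c')): buffer="rrccmrptrclrc" (len 13), cursors c1@4 c4@4 c2@10 c3@13, authorship 1414....22.33
After op 7 (insert('m')): buffer="rrccmmmrptrcmlrcm" (len 17), cursors c1@6 c4@6 c2@13 c3@17, authorship 141414....222.333
After op 8 (insert('s')): buffer="rrccmmssmrptrcmslrcms" (len 21), cursors c1@8 c4@8 c2@16 c3@21, authorship 14141414....2222.3333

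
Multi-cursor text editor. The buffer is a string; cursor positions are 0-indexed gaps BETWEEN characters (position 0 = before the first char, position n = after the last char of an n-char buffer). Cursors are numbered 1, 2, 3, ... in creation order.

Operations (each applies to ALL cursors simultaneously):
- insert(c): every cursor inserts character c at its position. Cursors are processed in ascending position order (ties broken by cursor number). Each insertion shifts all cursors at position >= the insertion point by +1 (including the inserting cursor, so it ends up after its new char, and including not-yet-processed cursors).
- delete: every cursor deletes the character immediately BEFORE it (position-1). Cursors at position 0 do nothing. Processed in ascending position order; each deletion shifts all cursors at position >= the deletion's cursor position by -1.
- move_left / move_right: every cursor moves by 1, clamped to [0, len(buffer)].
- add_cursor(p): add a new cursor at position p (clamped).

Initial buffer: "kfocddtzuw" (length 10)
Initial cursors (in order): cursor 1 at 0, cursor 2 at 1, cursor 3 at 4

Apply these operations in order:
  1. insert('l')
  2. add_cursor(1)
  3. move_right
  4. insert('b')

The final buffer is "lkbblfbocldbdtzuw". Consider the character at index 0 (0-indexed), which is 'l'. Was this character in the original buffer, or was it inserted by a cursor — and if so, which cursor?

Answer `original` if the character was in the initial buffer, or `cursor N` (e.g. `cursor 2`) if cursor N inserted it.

After op 1 (insert('l')): buffer="lklfoclddtzuw" (len 13), cursors c1@1 c2@3 c3@7, authorship 1.2...3......
After op 2 (add_cursor(1)): buffer="lklfoclddtzuw" (len 13), cursors c1@1 c4@1 c2@3 c3@7, authorship 1.2...3......
After op 3 (move_right): buffer="lklfoclddtzuw" (len 13), cursors c1@2 c4@2 c2@4 c3@8, authorship 1.2...3......
After op 4 (insert('b')): buffer="lkbblfbocldbdtzuw" (len 17), cursors c1@4 c4@4 c2@7 c3@12, authorship 1.142.2..3.3.....
Authorship (.=original, N=cursor N): 1 . 1 4 2 . 2 . . 3 . 3 . . . . .
Index 0: author = 1

Answer: cursor 1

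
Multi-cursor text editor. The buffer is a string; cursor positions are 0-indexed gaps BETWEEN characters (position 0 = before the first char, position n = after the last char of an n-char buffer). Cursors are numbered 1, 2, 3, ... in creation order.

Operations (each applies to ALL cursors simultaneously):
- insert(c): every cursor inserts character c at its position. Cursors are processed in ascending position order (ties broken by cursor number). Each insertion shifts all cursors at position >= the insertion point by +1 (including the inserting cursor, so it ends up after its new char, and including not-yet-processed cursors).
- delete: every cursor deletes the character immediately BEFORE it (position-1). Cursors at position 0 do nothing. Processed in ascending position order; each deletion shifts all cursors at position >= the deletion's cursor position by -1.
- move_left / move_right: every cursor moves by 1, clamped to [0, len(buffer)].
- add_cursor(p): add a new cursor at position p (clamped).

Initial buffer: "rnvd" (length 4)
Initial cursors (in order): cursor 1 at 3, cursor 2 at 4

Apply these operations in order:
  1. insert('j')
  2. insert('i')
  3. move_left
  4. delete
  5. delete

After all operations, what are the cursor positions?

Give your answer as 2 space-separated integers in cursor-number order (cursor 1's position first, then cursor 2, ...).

Answer: 2 3

Derivation:
After op 1 (insert('j')): buffer="rnvjdj" (len 6), cursors c1@4 c2@6, authorship ...1.2
After op 2 (insert('i')): buffer="rnvjidji" (len 8), cursors c1@5 c2@8, authorship ...11.22
After op 3 (move_left): buffer="rnvjidji" (len 8), cursors c1@4 c2@7, authorship ...11.22
After op 4 (delete): buffer="rnvidi" (len 6), cursors c1@3 c2@5, authorship ...1.2
After op 5 (delete): buffer="rnii" (len 4), cursors c1@2 c2@3, authorship ..12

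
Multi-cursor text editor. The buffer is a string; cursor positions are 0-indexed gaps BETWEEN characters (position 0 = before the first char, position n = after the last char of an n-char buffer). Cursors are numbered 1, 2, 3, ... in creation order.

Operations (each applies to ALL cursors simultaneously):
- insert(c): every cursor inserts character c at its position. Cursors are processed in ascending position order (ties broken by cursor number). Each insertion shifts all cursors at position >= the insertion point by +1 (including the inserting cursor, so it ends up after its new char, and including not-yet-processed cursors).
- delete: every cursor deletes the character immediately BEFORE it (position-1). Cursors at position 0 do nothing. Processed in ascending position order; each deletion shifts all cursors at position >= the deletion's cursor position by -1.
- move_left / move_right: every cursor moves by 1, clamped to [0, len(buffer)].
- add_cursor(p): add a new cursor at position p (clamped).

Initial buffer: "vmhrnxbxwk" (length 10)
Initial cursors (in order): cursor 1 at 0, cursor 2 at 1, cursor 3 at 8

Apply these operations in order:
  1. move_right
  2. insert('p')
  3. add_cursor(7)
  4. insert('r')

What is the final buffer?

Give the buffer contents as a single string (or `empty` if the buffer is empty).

Answer: vprmprhrnrxbxwprk

Derivation:
After op 1 (move_right): buffer="vmhrnxbxwk" (len 10), cursors c1@1 c2@2 c3@9, authorship ..........
After op 2 (insert('p')): buffer="vpmphrnxbxwpk" (len 13), cursors c1@2 c2@4 c3@12, authorship .1.2.......3.
After op 3 (add_cursor(7)): buffer="vpmphrnxbxwpk" (len 13), cursors c1@2 c2@4 c4@7 c3@12, authorship .1.2.......3.
After op 4 (insert('r')): buffer="vprmprhrnrxbxwprk" (len 17), cursors c1@3 c2@6 c4@10 c3@16, authorship .11.22...4....33.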